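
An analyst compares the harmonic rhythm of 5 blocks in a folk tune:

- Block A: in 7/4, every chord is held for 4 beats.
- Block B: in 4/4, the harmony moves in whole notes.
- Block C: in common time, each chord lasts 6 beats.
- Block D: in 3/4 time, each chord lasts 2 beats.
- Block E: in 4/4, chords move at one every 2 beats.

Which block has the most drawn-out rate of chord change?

A: 7/4 = 1.75 chords/bar.
B: 4/4 = 1 chord/bar.
C: 4/6 = 2/3 chords/bar.
D: 3/2 = 1.5 chords/bar.
E: 4/2 = 2 chords/bar.
Slowest is C at 2/3 chords/bar.

Block C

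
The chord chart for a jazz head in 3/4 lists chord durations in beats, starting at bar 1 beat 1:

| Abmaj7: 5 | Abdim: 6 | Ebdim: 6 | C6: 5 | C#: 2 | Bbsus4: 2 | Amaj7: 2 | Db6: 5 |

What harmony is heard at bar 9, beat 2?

Beat 2 of bar 9 is beat (9−1)×3 + 2 = 26 overall.
Running totals: Abmaj7 ends at 5, Abdim ends at 11, Ebdim ends at 17, C6 ends at 22, C# ends at 24, Bbsus4 ends at 26.
Beat 26 falls within Bbsus4.

Bbsus4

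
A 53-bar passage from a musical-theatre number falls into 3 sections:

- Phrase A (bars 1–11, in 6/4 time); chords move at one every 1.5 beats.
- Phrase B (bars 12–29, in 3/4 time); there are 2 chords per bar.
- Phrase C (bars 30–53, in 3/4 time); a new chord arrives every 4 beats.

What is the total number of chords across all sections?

A: 11 bars × 6 beats = 66 beats; 1.5 beats/chord → 44 chords.
B: 18 bars × 3 beats = 54 beats; 1.5 beats/chord → 36 chords.
C: 24 bars × 3 beats = 72 beats; 4 beats/chord → 18 chords.
Total: 44 + 36 + 18 = 98.

98 chords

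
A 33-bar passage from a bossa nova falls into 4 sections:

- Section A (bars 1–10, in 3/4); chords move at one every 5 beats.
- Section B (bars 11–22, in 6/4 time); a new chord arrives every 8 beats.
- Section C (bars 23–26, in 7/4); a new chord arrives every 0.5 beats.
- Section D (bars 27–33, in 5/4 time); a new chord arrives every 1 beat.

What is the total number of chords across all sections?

106 chords

A: 10 bars × 3 beats = 30 beats; 5 beats/chord → 6 chords.
B: 12 bars × 6 beats = 72 beats; 8 beats/chord → 9 chords.
C: 4 bars × 7 beats = 28 beats; 0.5 beats/chord → 56 chords.
D: 7 bars × 5 beats = 35 beats; 1 beat/chord → 35 chords.
Total: 6 + 9 + 56 + 35 = 106.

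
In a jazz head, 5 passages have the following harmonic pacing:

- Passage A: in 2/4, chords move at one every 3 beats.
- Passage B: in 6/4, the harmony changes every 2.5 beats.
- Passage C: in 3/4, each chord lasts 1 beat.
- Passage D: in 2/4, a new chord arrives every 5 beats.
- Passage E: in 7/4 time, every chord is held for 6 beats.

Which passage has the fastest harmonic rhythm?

Passage C

A: each chord is 3 beats in 2/4, so 2/3 per bar.
B: each chord is 2.5 beats in 6/4, so 2.4 per bar.
C: each chord is 1 beat in 3/4, so 3 per bar.
D: each chord is 5 beats in 2/4, so 0.4 per bar.
E: each chord is 6 beats in 7/4, so 7/6 per bar.
Fastest is C at 3 chords/bar.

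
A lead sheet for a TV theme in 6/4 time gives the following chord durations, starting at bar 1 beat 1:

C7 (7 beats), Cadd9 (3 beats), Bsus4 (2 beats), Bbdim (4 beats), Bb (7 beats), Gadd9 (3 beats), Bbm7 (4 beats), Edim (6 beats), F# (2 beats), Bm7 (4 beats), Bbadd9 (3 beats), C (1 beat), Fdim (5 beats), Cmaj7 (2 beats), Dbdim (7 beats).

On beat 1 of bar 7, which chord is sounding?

Beat 1 of bar 7 is beat (7−1)×6 + 1 = 37 overall.
Running totals: C7 ends at 7, Cadd9 ends at 10, Bsus4 ends at 12, Bbdim ends at 16, Bb ends at 23, Gadd9 ends at 26, Bbm7 ends at 30, Edim ends at 36, F# ends at 38.
Beat 37 falls within F#.

F#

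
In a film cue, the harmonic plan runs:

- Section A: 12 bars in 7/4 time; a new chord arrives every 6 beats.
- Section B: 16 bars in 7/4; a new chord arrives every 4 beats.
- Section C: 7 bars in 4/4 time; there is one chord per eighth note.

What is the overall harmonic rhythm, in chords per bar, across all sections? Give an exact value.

A: 12 bars of 7 beats is 84 beats; at 6 beats each that's 14 chords.
B: 16 bars of 7 beats is 112 beats; at 4 beats each that's 28 chords.
C: 7 bars of 4 beats is 28 beats; at 0.5 beats each that's 56 chords.
Overall: 98 chords over 35 bars → 98/35 = 2.8 chords per bar.

2.8 chords per bar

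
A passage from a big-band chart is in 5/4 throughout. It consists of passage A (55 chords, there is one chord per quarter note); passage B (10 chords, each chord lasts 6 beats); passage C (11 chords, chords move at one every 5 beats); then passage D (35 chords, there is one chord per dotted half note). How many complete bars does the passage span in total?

A: 55 × 1 = 55 beats = 11 bars.
B: 10 × 6 = 60 beats = 12 bars.
C: 11 × 5 = 55 beats = 11 bars.
D: 35 × 3 = 105 beats = 21 bars.
Total: 11 + 12 + 11 + 21 = 55 bars.

55 bars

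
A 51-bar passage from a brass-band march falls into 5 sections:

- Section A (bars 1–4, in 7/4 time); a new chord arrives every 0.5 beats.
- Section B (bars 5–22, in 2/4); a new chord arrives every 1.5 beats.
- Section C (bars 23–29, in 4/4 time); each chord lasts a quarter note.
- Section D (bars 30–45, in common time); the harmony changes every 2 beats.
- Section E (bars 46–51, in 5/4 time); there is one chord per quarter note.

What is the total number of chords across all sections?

170 chords

A: 4 bars × 7 beats = 28 beats; 0.5 beats/chord → 56 chords.
B: 18 bars × 2 beats = 36 beats; 1.5 beats/chord → 24 chords.
C: 7 bars × 4 beats = 28 beats; 1 beat/chord → 28 chords.
D: 16 bars × 4 beats = 64 beats; 2 beats/chord → 32 chords.
E: 6 bars × 5 beats = 30 beats; 1 beat/chord → 30 chords.
Total: 56 + 24 + 28 + 32 + 30 = 170.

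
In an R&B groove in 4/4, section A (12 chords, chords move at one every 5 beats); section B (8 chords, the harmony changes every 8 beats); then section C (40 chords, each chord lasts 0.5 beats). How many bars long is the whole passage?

36 bars

A: 12 × 5 = 60 beats = 15 bars.
B: 8 × 8 = 64 beats = 16 bars.
C: 40 × 0.5 = 20 beats = 5 bars.
Total: 15 + 16 + 5 = 36 bars.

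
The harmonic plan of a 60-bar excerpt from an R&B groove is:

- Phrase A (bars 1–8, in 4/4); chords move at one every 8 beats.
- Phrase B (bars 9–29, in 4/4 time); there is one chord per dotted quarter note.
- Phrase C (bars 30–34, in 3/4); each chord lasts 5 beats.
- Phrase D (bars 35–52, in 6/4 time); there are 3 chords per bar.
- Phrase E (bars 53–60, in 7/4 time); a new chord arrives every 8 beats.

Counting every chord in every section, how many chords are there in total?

A has 32 beats and chords last 8 each, so 4 chords.
B has 84 beats and chords last 1.5 each, so 56 chords.
C has 15 beats and chords last 5 each, so 3 chords.
D has 108 beats and chords last 2 each, so 54 chords.
E has 56 beats and chords last 8 each, so 7 chords.
Total: 4 + 56 + 3 + 54 + 7 = 124.

124 chords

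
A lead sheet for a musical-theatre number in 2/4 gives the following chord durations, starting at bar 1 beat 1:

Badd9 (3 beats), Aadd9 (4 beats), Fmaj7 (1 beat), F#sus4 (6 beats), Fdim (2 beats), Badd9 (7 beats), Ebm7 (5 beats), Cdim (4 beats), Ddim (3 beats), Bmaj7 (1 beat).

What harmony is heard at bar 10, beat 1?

Badd9

Beat 1 of bar 10 is beat (10−1)×2 + 1 = 19 overall.
Running totals: Badd9 ends at 3, Aadd9 ends at 7, Fmaj7 ends at 8, F#sus4 ends at 14, Fdim ends at 16, Badd9 ends at 23.
Beat 19 falls within Badd9.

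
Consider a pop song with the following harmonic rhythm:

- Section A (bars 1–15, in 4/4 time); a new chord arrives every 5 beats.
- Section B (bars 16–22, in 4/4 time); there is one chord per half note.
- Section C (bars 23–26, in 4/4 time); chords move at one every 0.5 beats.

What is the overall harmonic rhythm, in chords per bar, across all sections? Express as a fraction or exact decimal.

29/13 chords per bar

A: 15 bars of 4 beats is 60 beats; at 5 beats each that's 12 chords.
B: 7 bars of 4 beats is 28 beats; at 2 beats each that's 14 chords.
C: 4 bars of 4 beats is 16 beats; at 0.5 beats each that's 32 chords.
Overall: 58 chords over 26 bars → 58/26 = 29/13 chords per bar.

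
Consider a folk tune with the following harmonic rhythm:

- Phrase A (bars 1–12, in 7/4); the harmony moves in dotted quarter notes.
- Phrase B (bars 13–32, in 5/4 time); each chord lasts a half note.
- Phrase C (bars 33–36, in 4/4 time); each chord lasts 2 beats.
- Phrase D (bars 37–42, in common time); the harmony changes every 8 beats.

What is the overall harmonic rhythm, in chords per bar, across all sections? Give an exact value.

A: 12 × 7 = 84 beats ÷ 1.5 = 56 chords.
B: 20 × 5 = 100 beats ÷ 2 = 50 chords.
C: 4 × 4 = 16 beats ÷ 2 = 8 chords.
D: 6 × 4 = 24 beats ÷ 8 = 3 chords.
Overall: 117 chords over 42 bars → 117/42 = 39/14 chords per bar.

39/14 chords per bar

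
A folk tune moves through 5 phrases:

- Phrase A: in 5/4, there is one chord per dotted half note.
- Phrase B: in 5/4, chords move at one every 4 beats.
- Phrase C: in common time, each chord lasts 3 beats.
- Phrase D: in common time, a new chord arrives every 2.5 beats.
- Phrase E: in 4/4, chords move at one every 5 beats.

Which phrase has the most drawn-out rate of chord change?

A: each chord is 3 beats in 5/4, so 5/3 per bar.
B: each chord is 4 beats in 5/4, so 1.25 per bar.
C: each chord is 3 beats in 4/4, so 4/3 per bar.
D: each chord is 2.5 beats in 4/4, so 1.6 per bar.
E: each chord is 5 beats in 4/4, so 0.8 per bar.
Slowest is E at 0.8 chords/bar.

Phrase E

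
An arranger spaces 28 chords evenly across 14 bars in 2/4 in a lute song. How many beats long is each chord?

14 bars × 2 beats/bar = 28 beats total.
28 beats ÷ 28 chords = 1 beats per chord.
(That is a quarter note.)

1 beat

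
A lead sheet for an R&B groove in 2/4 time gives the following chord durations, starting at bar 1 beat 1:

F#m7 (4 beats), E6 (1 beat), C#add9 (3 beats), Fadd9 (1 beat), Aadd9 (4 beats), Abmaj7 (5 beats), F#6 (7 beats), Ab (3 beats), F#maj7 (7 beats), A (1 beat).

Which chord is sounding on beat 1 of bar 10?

Beat 1 of bar 10 is beat (10−1)×2 + 1 = 19 overall.
Running totals: F#m7 ends at 4, E6 ends at 5, C#add9 ends at 8, Fadd9 ends at 9, Aadd9 ends at 13, Abmaj7 ends at 18, F#6 ends at 25.
Beat 19 falls within F#6.

F#6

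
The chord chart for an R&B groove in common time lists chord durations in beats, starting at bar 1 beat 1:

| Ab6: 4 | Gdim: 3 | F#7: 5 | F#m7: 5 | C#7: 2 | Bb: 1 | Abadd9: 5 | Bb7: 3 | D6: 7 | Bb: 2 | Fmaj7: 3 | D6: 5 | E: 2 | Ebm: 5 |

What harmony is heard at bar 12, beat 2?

E

Beat 2 of bar 12 is beat (12−1)×4 + 2 = 46 overall.
Running totals: Ab6 ends at 4, Gdim ends at 7, F#7 ends at 12, F#m7 ends at 17, C#7 ends at 19, Bb ends at 20, Abadd9 ends at 25, Bb7 ends at 28, D6 ends at 35, Bb ends at 37, Fmaj7 ends at 40, D6 ends at 45, E ends at 47.
Beat 46 falls within E.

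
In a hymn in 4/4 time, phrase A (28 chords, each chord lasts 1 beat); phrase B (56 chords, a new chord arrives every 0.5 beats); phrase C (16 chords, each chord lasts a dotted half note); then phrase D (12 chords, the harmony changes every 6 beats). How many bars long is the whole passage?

A: 28 × 1 = 28 beats = 7 bars.
B: 56 × 0.5 = 28 beats = 7 bars.
C: 16 × 3 = 48 beats = 12 bars.
D: 12 × 6 = 72 beats = 18 bars.
Total: 7 + 7 + 12 + 18 = 44 bars.

44 bars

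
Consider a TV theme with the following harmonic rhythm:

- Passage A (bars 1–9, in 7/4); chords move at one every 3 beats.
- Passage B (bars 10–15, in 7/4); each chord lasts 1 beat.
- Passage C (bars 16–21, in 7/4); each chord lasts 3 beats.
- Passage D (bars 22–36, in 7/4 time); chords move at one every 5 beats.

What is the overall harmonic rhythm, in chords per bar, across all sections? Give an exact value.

49/18 chords per bar

A: 9 × 7 = 63 beats ÷ 3 = 21 chords.
B: 6 × 7 = 42 beats ÷ 1 = 42 chords.
C: 6 × 7 = 42 beats ÷ 3 = 14 chords.
D: 15 × 7 = 105 beats ÷ 5 = 21 chords.
Overall: 98 chords over 36 bars → 98/36 = 49/18 chords per bar.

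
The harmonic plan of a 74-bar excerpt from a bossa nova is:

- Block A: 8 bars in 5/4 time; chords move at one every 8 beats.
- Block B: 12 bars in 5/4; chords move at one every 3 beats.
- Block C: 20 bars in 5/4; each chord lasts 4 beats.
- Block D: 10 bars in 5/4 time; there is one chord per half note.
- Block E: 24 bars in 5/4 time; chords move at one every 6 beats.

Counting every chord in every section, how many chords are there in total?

A: 8 bars × 5 beats = 40 beats; 8 beats/chord → 5 chords.
B: 12 bars × 5 beats = 60 beats; 3 beats/chord → 20 chords.
C: 20 bars × 5 beats = 100 beats; 4 beats/chord → 25 chords.
D: 10 bars × 5 beats = 50 beats; 2 beats/chord → 25 chords.
E: 24 bars × 5 beats = 120 beats; 6 beats/chord → 20 chords.
Total: 5 + 20 + 25 + 25 + 20 = 95.

95 chords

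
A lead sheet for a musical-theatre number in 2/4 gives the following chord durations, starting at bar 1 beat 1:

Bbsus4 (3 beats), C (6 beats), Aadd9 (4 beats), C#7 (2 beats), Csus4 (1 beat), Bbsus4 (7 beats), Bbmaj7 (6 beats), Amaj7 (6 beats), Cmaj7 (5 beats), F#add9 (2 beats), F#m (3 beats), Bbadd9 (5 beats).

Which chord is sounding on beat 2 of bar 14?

Beat 2 of bar 14 is beat (14−1)×2 + 2 = 28 overall.
Running totals: Bbsus4 ends at 3, C ends at 9, Aadd9 ends at 13, C#7 ends at 15, Csus4 ends at 16, Bbsus4 ends at 23, Bbmaj7 ends at 29.
Beat 28 falls within Bbmaj7.

Bbmaj7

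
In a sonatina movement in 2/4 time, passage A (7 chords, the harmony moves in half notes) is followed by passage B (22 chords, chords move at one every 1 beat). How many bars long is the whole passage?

18 bars

A: 7 × 2 = 14 beats = 7 bars.
B: 22 × 1 = 22 beats = 11 bars.
Total: 7 + 11 = 18 bars.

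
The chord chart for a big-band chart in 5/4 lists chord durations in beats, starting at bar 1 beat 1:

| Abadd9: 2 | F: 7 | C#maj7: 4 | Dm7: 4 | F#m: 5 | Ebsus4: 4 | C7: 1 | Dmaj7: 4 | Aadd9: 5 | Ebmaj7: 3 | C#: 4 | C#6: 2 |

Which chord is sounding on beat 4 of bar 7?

Aadd9

Beat 4 of bar 7 is beat (7−1)×5 + 4 = 34 overall.
Running totals: Abadd9 ends at 2, F ends at 9, C#maj7 ends at 13, Dm7 ends at 17, F#m ends at 22, Ebsus4 ends at 26, C7 ends at 27, Dmaj7 ends at 31, Aadd9 ends at 36.
Beat 34 falls within Aadd9.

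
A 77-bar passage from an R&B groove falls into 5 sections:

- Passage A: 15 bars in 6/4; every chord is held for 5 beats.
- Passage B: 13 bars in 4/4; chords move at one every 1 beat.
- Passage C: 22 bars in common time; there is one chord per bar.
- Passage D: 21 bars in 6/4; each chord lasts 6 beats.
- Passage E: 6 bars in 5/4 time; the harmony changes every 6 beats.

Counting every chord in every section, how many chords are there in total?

118 chords

A: 15·6 = 90 beats, 90/5 = 18 chords.
B: 13·4 = 52 beats, 52/1 = 52 chords.
C: 22·4 = 88 beats, 88/4 = 22 chords.
D: 21·6 = 126 beats, 126/6 = 21 chords.
E: 6·5 = 30 beats, 30/6 = 5 chords.
Total: 18 + 52 + 22 + 21 + 5 = 118.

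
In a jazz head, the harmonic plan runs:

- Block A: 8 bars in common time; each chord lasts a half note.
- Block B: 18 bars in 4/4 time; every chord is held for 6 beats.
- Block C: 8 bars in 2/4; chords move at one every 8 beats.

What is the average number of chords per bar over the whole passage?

15/17 chords per bar

A: 8 × 4 = 32 beats ÷ 2 = 16 chords.
B: 18 × 4 = 72 beats ÷ 6 = 12 chords.
C: 8 × 2 = 16 beats ÷ 8 = 2 chords.
Overall: 30 chords over 34 bars → 30/34 = 15/17 chords per bar.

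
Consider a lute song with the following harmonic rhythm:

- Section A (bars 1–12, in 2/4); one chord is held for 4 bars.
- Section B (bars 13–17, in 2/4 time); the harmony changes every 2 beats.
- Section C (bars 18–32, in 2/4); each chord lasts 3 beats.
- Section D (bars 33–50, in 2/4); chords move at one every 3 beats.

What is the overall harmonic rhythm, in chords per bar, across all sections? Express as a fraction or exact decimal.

A: 12 × 2 = 24 beats ÷ 8 = 3 chords.
B: 5 × 2 = 10 beats ÷ 2 = 5 chords.
C: 15 × 2 = 30 beats ÷ 3 = 10 chords.
D: 18 × 2 = 36 beats ÷ 3 = 12 chords.
Overall: 30 chords over 50 bars → 30/50 = 0.6 chords per bar.

0.6 chords per bar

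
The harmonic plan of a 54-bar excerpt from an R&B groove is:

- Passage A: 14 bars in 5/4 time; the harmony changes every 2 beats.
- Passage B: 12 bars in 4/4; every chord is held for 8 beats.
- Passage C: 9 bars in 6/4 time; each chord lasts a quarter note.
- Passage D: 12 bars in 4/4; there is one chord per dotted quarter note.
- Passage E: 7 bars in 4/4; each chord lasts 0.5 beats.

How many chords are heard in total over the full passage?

A has 70 beats and chords last 2 each, so 35 chords.
B has 48 beats and chords last 8 each, so 6 chords.
C has 54 beats and chords last 1 each, so 54 chords.
D has 48 beats and chords last 1.5 each, so 32 chords.
E has 28 beats and chords last 0.5 each, so 56 chords.
Total: 35 + 6 + 54 + 32 + 56 = 183.

183 chords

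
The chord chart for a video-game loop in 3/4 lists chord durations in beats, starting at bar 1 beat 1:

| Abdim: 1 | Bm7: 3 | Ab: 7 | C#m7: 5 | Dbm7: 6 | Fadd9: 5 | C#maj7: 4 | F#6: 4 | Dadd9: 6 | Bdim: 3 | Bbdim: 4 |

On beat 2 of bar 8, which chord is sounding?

Beat 2 of bar 8 is beat (8−1)×3 + 2 = 23 overall.
Running totals: Abdim ends at 1, Bm7 ends at 4, Ab ends at 11, C#m7 ends at 16, Dbm7 ends at 22, Fadd9 ends at 27.
Beat 23 falls within Fadd9.

Fadd9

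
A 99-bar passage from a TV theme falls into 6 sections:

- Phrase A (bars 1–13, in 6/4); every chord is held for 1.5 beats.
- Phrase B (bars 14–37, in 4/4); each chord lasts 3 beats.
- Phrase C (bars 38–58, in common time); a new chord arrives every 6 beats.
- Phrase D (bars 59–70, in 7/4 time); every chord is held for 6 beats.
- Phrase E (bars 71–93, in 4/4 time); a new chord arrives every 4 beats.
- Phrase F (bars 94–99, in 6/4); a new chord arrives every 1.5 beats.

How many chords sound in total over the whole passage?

A: 13 bars × 6 beats = 78 beats; 1.5 beats/chord → 52 chords.
B: 24 bars × 4 beats = 96 beats; 3 beats/chord → 32 chords.
C: 21 bars × 4 beats = 84 beats; 6 beats/chord → 14 chords.
D: 12 bars × 7 beats = 84 beats; 6 beats/chord → 14 chords.
E: 23 bars × 4 beats = 92 beats; 4 beats/chord → 23 chords.
F: 6 bars × 6 beats = 36 beats; 1.5 beats/chord → 24 chords.
Total: 52 + 32 + 14 + 14 + 23 + 24 = 159.

159 chords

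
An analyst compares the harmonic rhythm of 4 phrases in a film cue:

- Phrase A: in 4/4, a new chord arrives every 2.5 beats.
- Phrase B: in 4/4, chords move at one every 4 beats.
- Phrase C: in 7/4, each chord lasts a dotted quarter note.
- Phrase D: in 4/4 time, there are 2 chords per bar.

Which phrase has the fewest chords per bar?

Phrase B

A: each chord is 2.5 beats in 4/4, so 1.6 per bar.
B: each chord is 4 beats in 4/4, so 1 per bar.
C: each chord is 1.5 beats in 7/4, so 14/3 per bar.
D: each chord is 2 beats in 4/4, so 2 per bar.
Slowest is B at 1 chords/bar.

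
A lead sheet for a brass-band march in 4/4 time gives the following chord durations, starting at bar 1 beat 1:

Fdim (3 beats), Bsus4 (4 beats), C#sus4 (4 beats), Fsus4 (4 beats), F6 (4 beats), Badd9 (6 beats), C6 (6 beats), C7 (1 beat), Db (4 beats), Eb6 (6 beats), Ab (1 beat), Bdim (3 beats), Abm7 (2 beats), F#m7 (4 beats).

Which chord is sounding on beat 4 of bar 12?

Abm7

Beat 4 of bar 12 is beat (12−1)×4 + 4 = 48 overall.
Running totals: Fdim ends at 3, Bsus4 ends at 7, C#sus4 ends at 11, Fsus4 ends at 15, F6 ends at 19, Badd9 ends at 25, C6 ends at 31, C7 ends at 32, Db ends at 36, Eb6 ends at 42, Ab ends at 43, Bdim ends at 46, Abm7 ends at 48.
Beat 48 falls within Abm7.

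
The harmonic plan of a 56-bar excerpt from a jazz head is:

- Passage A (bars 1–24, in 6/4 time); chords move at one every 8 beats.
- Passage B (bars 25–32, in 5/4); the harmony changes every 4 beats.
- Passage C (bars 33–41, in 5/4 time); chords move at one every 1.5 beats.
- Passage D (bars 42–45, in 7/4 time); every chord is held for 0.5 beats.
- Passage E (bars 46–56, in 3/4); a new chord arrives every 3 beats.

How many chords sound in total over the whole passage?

125 chords

A: 24 bars × 6 beats = 144 beats; 8 beats/chord → 18 chords.
B: 8 bars × 5 beats = 40 beats; 4 beats/chord → 10 chords.
C: 9 bars × 5 beats = 45 beats; 1.5 beats/chord → 30 chords.
D: 4 bars × 7 beats = 28 beats; 0.5 beats/chord → 56 chords.
E: 11 bars × 3 beats = 33 beats; 3 beats/chord → 11 chords.
Total: 18 + 10 + 30 + 56 + 11 = 125.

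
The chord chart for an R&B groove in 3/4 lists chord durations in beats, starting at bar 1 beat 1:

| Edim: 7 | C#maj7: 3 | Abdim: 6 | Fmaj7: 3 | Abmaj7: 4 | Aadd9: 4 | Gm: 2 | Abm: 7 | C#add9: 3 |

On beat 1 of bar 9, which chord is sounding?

Aadd9

Beat 1 of bar 9 is beat (9−1)×3 + 1 = 25 overall.
Running totals: Edim ends at 7, C#maj7 ends at 10, Abdim ends at 16, Fmaj7 ends at 19, Abmaj7 ends at 23, Aadd9 ends at 27.
Beat 25 falls within Aadd9.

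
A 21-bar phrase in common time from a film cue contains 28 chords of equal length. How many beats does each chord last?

3 beats

21 bars × 4 beats/bar = 84 beats total.
84 beats ÷ 28 chords = 3 beats per chord.
(That is a dotted half note.)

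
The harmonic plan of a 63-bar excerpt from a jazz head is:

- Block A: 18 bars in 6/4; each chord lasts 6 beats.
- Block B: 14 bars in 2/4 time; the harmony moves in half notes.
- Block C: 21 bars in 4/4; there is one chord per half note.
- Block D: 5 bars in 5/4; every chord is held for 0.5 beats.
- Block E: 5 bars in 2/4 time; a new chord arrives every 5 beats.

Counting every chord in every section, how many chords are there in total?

A has 108 beats and chords last 6 each, so 18 chords.
B has 28 beats and chords last 2 each, so 14 chords.
C has 84 beats and chords last 2 each, so 42 chords.
D has 25 beats and chords last 0.5 each, so 50 chords.
E has 10 beats and chords last 5 each, so 2 chords.
Total: 18 + 14 + 42 + 50 + 2 = 126.

126 chords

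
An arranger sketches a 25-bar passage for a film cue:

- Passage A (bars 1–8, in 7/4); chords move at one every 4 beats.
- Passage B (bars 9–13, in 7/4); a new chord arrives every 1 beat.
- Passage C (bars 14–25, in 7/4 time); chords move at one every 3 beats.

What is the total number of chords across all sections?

77 chords

A: 8·7 = 56 beats, 56/4 = 14 chords.
B: 5·7 = 35 beats, 35/1 = 35 chords.
C: 12·7 = 84 beats, 84/3 = 28 chords.
Total: 14 + 35 + 28 = 77.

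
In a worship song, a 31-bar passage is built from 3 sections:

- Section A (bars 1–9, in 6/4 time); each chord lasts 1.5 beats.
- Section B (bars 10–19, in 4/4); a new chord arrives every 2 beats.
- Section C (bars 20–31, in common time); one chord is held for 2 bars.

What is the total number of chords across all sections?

62 chords

A has 54 beats and chords last 1.5 each, so 36 chords.
B has 40 beats and chords last 2 each, so 20 chords.
C has 48 beats and chords last 8 each, so 6 chords.
Total: 36 + 20 + 6 = 62.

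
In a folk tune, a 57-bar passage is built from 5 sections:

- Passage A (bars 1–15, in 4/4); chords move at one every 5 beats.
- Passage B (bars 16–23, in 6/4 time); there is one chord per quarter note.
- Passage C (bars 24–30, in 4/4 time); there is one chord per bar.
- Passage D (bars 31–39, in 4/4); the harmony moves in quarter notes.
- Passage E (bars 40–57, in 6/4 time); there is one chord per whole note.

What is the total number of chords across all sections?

A: 15·4 = 60 beats, 60/5 = 12 chords.
B: 8·6 = 48 beats, 48/1 = 48 chords.
C: 7·4 = 28 beats, 28/4 = 7 chords.
D: 9·4 = 36 beats, 36/1 = 36 chords.
E: 18·6 = 108 beats, 108/4 = 27 chords.
Total: 12 + 48 + 7 + 36 + 27 = 130.

130 chords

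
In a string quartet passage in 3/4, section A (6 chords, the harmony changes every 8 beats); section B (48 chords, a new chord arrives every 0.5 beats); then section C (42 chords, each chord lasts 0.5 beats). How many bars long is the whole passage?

31 bars

A: 6 × 8 = 48 beats = 16 bars.
B: 48 × 0.5 = 24 beats = 8 bars.
C: 42 × 0.5 = 21 beats = 7 bars.
Total: 16 + 8 + 7 = 31 bars.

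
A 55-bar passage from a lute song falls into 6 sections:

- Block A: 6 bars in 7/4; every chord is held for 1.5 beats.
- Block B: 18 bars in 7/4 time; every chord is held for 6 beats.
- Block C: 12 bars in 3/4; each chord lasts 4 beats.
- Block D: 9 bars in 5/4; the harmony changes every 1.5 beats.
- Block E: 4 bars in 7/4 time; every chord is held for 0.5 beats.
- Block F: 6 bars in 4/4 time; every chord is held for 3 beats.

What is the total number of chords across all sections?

152 chords

A has 42 beats and chords last 1.5 each, so 28 chords.
B has 126 beats and chords last 6 each, so 21 chords.
C has 36 beats and chords last 4 each, so 9 chords.
D has 45 beats and chords last 1.5 each, so 30 chords.
E has 28 beats and chords last 0.5 each, so 56 chords.
F has 24 beats and chords last 3 each, so 8 chords.
Total: 28 + 21 + 9 + 30 + 56 + 8 = 152.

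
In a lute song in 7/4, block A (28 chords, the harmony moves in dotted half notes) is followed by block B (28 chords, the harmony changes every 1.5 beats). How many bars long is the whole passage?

A: 28 × 3 = 84 beats = 12 bars.
B: 28 × 1.5 = 42 beats = 6 bars.
Total: 12 + 6 = 18 bars.

18 bars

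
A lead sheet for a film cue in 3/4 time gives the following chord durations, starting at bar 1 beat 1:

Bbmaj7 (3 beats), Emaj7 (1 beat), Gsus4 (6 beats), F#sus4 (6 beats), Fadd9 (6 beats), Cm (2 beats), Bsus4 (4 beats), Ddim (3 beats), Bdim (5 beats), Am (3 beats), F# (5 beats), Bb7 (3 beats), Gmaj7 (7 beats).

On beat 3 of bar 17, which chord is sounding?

Beat 3 of bar 17 is beat (17−1)×3 + 3 = 51 overall.
Running totals: Bbmaj7 ends at 3, Emaj7 ends at 4, Gsus4 ends at 10, F#sus4 ends at 16, Fadd9 ends at 22, Cm ends at 24, Bsus4 ends at 28, Ddim ends at 31, Bdim ends at 36, Am ends at 39, F# ends at 44, Bb7 ends at 47, Gmaj7 ends at 54.
Beat 51 falls within Gmaj7.

Gmaj7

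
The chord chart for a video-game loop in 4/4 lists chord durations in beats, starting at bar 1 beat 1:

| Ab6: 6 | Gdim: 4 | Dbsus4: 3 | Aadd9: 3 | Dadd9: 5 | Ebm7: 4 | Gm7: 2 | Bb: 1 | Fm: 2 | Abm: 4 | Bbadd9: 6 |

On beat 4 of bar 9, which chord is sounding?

Beat 4 of bar 9 is beat (9−1)×4 + 4 = 36 overall.
Running totals: Ab6 ends at 6, Gdim ends at 10, Dbsus4 ends at 13, Aadd9 ends at 16, Dadd9 ends at 21, Ebm7 ends at 25, Gm7 ends at 27, Bb ends at 28, Fm ends at 30, Abm ends at 34, Bbadd9 ends at 40.
Beat 36 falls within Bbadd9.

Bbadd9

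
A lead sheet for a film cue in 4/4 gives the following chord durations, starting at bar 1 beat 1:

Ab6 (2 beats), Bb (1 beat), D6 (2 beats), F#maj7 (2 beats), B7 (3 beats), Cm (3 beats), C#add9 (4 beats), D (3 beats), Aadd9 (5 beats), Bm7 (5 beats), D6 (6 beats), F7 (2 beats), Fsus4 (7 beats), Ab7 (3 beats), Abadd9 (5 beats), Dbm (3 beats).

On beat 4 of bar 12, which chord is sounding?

Beat 4 of bar 12 is beat (12−1)×4 + 4 = 48 overall.
Running totals: Ab6 ends at 2, Bb ends at 3, D6 ends at 5, F#maj7 ends at 7, B7 ends at 10, Cm ends at 13, C#add9 ends at 17, D ends at 20, Aadd9 ends at 25, Bm7 ends at 30, D6 ends at 36, F7 ends at 38, Fsus4 ends at 45, Ab7 ends at 48.
Beat 48 falls within Ab7.

Ab7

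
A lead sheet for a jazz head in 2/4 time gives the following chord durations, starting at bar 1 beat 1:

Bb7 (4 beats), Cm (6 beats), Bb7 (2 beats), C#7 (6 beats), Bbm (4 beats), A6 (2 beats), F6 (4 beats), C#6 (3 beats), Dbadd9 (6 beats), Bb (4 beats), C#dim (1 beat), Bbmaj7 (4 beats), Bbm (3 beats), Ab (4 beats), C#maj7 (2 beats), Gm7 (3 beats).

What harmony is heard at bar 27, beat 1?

Beat 1 of bar 27 is beat (27−1)×2 + 1 = 53 overall.
Running totals: Bb7 ends at 4, Cm ends at 10, Bb7 ends at 12, C#7 ends at 18, Bbm ends at 22, A6 ends at 24, F6 ends at 28, C#6 ends at 31, Dbadd9 ends at 37, Bb ends at 41, C#dim ends at 42, Bbmaj7 ends at 46, Bbm ends at 49, Ab ends at 53.
Beat 53 falls within Ab.

Ab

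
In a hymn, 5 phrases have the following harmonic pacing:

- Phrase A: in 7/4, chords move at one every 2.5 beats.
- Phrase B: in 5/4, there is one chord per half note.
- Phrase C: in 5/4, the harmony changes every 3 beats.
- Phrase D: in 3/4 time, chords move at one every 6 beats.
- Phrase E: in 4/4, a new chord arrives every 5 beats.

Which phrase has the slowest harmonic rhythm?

Phrase D

A: each chord is 2.5 beats in 7/4, so 2.8 per bar.
B: each chord is 2 beats in 5/4, so 2.5 per bar.
C: each chord is 3 beats in 5/4, so 5/3 per bar.
D: each chord is 6 beats in 3/4, so 0.5 per bar.
E: each chord is 5 beats in 4/4, so 0.8 per bar.
Slowest is D at 0.5 chords/bar.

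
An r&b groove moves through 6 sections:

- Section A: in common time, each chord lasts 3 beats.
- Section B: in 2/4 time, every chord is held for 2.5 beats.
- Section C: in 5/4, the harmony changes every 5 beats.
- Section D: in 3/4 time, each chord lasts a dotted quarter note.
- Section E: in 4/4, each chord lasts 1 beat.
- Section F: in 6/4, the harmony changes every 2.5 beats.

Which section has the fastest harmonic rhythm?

A: each chord is 3 beats in 4/4, so 4/3 per bar.
B: each chord is 2.5 beats in 2/4, so 0.8 per bar.
C: each chord is 5 beats in 5/4, so 1 per bar.
D: each chord is 1.5 beats in 3/4, so 2 per bar.
E: each chord is 1 beat in 4/4, so 4 per bar.
F: each chord is 2.5 beats in 6/4, so 2.4 per bar.
Fastest is E at 4 chords/bar.

Section E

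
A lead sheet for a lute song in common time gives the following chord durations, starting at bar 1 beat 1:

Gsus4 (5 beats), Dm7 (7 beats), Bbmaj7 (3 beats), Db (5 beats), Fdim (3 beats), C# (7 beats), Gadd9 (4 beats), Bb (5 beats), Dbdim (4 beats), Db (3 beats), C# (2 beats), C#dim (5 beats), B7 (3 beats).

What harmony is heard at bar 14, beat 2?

Beat 2 of bar 14 is beat (14−1)×4 + 2 = 54 overall.
Running totals: Gsus4 ends at 5, Dm7 ends at 12, Bbmaj7 ends at 15, Db ends at 20, Fdim ends at 23, C# ends at 30, Gadd9 ends at 34, Bb ends at 39, Dbdim ends at 43, Db ends at 46, C# ends at 48, C#dim ends at 53, B7 ends at 56.
Beat 54 falls within B7.

B7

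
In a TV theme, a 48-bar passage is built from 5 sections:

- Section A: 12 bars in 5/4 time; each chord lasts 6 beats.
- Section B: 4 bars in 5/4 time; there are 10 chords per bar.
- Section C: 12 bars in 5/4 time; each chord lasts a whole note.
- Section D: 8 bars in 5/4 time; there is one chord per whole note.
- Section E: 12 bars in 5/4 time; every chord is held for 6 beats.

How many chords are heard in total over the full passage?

85 chords

A: 12 bars × 5 beats = 60 beats; 6 beats/chord → 10 chords.
B: 4 bars × 5 beats = 20 beats; 0.5 beats/chord → 40 chords.
C: 12 bars × 5 beats = 60 beats; 4 beats/chord → 15 chords.
D: 8 bars × 5 beats = 40 beats; 4 beats/chord → 10 chords.
E: 12 bars × 5 beats = 60 beats; 6 beats/chord → 10 chords.
Total: 10 + 40 + 15 + 10 + 10 = 85.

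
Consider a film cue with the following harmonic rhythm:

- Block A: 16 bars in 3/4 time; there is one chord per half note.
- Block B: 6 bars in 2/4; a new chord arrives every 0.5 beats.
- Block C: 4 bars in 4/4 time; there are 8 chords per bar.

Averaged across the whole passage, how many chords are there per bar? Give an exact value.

40/13 chords per bar

A: 16 bars of 3 beats is 48 beats; at 2 beats each that's 24 chords.
B: 6 bars of 2 beats is 12 beats; at 0.5 beats each that's 24 chords.
C: 4 bars of 4 beats is 16 beats; at 0.5 beats each that's 32 chords.
Overall: 80 chords over 26 bars → 80/26 = 40/13 chords per bar.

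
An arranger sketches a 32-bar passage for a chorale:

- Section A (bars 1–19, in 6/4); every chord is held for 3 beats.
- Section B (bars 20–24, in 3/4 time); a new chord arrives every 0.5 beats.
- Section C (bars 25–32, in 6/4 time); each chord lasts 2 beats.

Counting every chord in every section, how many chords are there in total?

A: 19 bars × 6 beats = 114 beats; 3 beats/chord → 38 chords.
B: 5 bars × 3 beats = 15 beats; 0.5 beats/chord → 30 chords.
C: 8 bars × 6 beats = 48 beats; 2 beats/chord → 24 chords.
Total: 38 + 30 + 24 = 92.

92 chords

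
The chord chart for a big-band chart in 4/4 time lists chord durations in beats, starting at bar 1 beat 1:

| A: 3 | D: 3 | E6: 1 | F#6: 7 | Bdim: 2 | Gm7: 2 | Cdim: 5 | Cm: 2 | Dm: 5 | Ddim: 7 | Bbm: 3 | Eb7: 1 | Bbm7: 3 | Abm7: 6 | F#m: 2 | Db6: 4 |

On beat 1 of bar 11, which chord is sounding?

Beat 1 of bar 11 is beat (11−1)×4 + 1 = 41 overall.
Running totals: A ends at 3, D ends at 6, E6 ends at 7, F#6 ends at 14, Bdim ends at 16, Gm7 ends at 18, Cdim ends at 23, Cm ends at 25, Dm ends at 30, Ddim ends at 37, Bbm ends at 40, Eb7 ends at 41.
Beat 41 falls within Eb7.

Eb7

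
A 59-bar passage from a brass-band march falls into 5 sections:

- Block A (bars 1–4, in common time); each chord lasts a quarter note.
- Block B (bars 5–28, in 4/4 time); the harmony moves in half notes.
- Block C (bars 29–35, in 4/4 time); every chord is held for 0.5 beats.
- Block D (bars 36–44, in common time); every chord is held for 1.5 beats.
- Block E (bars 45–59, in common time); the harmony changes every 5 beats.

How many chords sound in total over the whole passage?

156 chords

A: 4 bars × 4 beats = 16 beats; 1 beat/chord → 16 chords.
B: 24 bars × 4 beats = 96 beats; 2 beats/chord → 48 chords.
C: 7 bars × 4 beats = 28 beats; 0.5 beats/chord → 56 chords.
D: 9 bars × 4 beats = 36 beats; 1.5 beats/chord → 24 chords.
E: 15 bars × 4 beats = 60 beats; 5 beats/chord → 12 chords.
Total: 16 + 48 + 56 + 24 + 12 = 156.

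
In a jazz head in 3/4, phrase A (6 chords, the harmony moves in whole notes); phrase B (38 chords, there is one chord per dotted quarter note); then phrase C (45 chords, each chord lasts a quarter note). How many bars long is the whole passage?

A: 6 × 4 = 24 beats = 8 bars.
B: 38 × 1.5 = 57 beats = 19 bars.
C: 45 × 1 = 45 beats = 15 bars.
Total: 8 + 19 + 15 = 42 bars.

42 bars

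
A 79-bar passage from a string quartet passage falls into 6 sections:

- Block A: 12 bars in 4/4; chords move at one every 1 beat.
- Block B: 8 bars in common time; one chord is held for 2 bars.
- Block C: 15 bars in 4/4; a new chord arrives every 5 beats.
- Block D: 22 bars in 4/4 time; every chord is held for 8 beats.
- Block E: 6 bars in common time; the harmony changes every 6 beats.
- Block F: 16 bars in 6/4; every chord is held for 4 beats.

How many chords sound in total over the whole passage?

103 chords

A has 48 beats and chords last 1 each, so 48 chords.
B has 32 beats and chords last 8 each, so 4 chords.
C has 60 beats and chords last 5 each, so 12 chords.
D has 88 beats and chords last 8 each, so 11 chords.
E has 24 beats and chords last 6 each, so 4 chords.
F has 96 beats and chords last 4 each, so 24 chords.
Total: 48 + 4 + 12 + 11 + 4 + 24 = 103.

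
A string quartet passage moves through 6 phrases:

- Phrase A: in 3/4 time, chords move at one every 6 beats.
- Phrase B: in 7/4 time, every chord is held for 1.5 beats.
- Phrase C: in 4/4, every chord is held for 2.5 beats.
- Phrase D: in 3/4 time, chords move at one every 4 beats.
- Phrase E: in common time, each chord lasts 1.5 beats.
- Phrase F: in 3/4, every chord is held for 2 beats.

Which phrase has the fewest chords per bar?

Phrase A

A: each chord is 6 beats in 3/4, so 0.5 per bar.
B: each chord is 1.5 beats in 7/4, so 14/3 per bar.
C: each chord is 2.5 beats in 4/4, so 1.6 per bar.
D: each chord is 4 beats in 3/4, so 0.75 per bar.
E: each chord is 1.5 beats in 4/4, so 8/3 per bar.
F: each chord is 2 beats in 3/4, so 1.5 per bar.
Slowest is A at 0.5 chords/bar.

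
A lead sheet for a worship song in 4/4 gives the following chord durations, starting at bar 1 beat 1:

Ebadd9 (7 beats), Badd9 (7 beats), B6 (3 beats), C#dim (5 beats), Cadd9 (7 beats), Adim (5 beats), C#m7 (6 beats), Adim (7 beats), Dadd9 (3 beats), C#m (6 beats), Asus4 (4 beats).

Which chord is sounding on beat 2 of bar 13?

Dadd9

Beat 2 of bar 13 is beat (13−1)×4 + 2 = 50 overall.
Running totals: Ebadd9 ends at 7, Badd9 ends at 14, B6 ends at 17, C#dim ends at 22, Cadd9 ends at 29, Adim ends at 34, C#m7 ends at 40, Adim ends at 47, Dadd9 ends at 50.
Beat 50 falls within Dadd9.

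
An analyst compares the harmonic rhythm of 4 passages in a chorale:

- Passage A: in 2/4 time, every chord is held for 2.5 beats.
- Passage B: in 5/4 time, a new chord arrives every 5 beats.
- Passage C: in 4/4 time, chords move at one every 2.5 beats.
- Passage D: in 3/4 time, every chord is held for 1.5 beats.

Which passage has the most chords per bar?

Passage D

A: 2/2.5 = 0.8 chords/bar.
B: 5/5 = 1 chord/bar.
C: 4/2.5 = 1.6 chords/bar.
D: 3/1.5 = 2 chords/bar.
Fastest is D at 2 chords/bar.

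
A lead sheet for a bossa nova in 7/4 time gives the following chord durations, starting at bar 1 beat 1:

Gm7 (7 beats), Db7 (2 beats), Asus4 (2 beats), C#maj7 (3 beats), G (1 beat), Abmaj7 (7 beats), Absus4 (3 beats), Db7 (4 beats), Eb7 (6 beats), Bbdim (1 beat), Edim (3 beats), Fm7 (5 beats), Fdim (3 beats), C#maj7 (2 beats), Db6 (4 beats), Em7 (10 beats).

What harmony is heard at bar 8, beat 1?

Db6

Beat 1 of bar 8 is beat (8−1)×7 + 1 = 50 overall.
Running totals: Gm7 ends at 7, Db7 ends at 9, Asus4 ends at 11, C#maj7 ends at 14, G ends at 15, Abmaj7 ends at 22, Absus4 ends at 25, Db7 ends at 29, Eb7 ends at 35, Bbdim ends at 36, Edim ends at 39, Fm7 ends at 44, Fdim ends at 47, C#maj7 ends at 49, Db6 ends at 53.
Beat 50 falls within Db6.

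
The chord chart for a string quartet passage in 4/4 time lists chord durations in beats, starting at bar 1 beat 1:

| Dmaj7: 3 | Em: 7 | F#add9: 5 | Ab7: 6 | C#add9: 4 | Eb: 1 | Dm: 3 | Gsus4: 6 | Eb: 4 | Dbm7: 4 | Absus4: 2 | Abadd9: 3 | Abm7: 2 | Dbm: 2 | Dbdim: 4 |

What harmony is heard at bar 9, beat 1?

Beat 1 of bar 9 is beat (9−1)×4 + 1 = 33 overall.
Running totals: Dmaj7 ends at 3, Em ends at 10, F#add9 ends at 15, Ab7 ends at 21, C#add9 ends at 25, Eb ends at 26, Dm ends at 29, Gsus4 ends at 35.
Beat 33 falls within Gsus4.

Gsus4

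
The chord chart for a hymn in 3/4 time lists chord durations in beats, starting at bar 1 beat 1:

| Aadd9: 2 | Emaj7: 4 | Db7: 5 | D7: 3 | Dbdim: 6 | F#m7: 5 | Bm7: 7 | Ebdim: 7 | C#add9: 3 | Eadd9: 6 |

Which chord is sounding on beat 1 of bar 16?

Beat 1 of bar 16 is beat (16−1)×3 + 1 = 46 overall.
Running totals: Aadd9 ends at 2, Emaj7 ends at 6, Db7 ends at 11, D7 ends at 14, Dbdim ends at 20, F#m7 ends at 25, Bm7 ends at 32, Ebdim ends at 39, C#add9 ends at 42, Eadd9 ends at 48.
Beat 46 falls within Eadd9.

Eadd9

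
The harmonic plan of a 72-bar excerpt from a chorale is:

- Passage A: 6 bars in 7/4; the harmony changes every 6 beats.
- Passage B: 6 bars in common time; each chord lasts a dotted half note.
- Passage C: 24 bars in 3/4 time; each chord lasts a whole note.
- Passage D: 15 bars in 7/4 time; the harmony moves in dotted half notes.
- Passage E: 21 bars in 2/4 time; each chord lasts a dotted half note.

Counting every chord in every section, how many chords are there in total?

82 chords

A: 6 bars × 7 beats = 42 beats; 6 beats/chord → 7 chords.
B: 6 bars × 4 beats = 24 beats; 3 beats/chord → 8 chords.
C: 24 bars × 3 beats = 72 beats; 4 beats/chord → 18 chords.
D: 15 bars × 7 beats = 105 beats; 3 beats/chord → 35 chords.
E: 21 bars × 2 beats = 42 beats; 3 beats/chord → 14 chords.
Total: 7 + 8 + 18 + 35 + 14 = 82.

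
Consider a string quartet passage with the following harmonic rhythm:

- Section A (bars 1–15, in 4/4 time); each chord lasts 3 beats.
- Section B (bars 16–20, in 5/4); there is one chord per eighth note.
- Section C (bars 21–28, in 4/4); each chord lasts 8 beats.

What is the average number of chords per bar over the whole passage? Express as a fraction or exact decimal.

A: 15 bars of 4 beats is 60 beats; at 3 beats each that's 20 chords.
B: 5 bars of 5 beats is 25 beats; at 0.5 beats each that's 50 chords.
C: 8 bars of 4 beats is 32 beats; at 8 beats each that's 4 chords.
Overall: 74 chords over 28 bars → 74/28 = 37/14 chords per bar.

37/14 chords per bar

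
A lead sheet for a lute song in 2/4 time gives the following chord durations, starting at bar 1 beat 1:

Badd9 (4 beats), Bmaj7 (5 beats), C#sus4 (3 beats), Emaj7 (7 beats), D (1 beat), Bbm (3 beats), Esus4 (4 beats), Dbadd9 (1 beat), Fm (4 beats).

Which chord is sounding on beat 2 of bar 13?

Beat 2 of bar 13 is beat (13−1)×2 + 2 = 26 overall.
Running totals: Badd9 ends at 4, Bmaj7 ends at 9, C#sus4 ends at 12, Emaj7 ends at 19, D ends at 20, Bbm ends at 23, Esus4 ends at 27.
Beat 26 falls within Esus4.

Esus4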